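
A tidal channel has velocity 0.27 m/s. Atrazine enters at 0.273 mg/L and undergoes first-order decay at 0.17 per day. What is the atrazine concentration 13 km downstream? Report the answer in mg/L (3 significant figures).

Travel time t = 13 km / 0.27 m/s = 1.3e+04/0.27 = 4.815e+04 s = 0.5573 d.
First-order decay: C = 0.273·exp(−0.17·0.5573) = 0.273·0.9096 = 0.2483 mg/L.

0.248 mg/L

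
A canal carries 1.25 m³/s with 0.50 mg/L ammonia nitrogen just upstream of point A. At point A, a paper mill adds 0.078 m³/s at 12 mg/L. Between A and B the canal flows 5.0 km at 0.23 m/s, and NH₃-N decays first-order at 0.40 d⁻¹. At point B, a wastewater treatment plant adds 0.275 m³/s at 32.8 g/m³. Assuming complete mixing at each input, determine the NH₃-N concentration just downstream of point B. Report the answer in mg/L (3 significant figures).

After input A: C = (1.25·0.5 + 0.078·12) / 1.328 = 1.175 mg/L.
Over the 5.0 km reach to input B (t = 2.174e+04 s = 0.2516 d), decay gives C = 1.175·exp(−0.40·0.2516) = 1.063 mg/L.
After input B: C = (1.328·1.063 + 0.275·32.8) / 1.603 = 6.508 mg/L.

6.51 mg/L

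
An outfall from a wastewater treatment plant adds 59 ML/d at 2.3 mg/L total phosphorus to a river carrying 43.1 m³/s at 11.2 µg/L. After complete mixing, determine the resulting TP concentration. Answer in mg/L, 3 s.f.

0.0469 mg/L

59 ML/d = 0.6829 m³/s.
11.2 µg/L = 0.0112 mg/L.
Conservation of mass across the mixing zone: C = (0.6829·2.3 + 43.1·0.0112) / (0.6829 + 43.1) = 2.053/43.78 = 0.0469 mg/L.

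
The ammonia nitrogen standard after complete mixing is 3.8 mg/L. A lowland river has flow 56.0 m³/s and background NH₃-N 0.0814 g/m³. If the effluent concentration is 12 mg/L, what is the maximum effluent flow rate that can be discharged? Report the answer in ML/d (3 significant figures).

Mass balance at complete mixing: C_std·(Q_w + Q_r) = Q_w·C_e + Q_r·C_b.
Rearranging, Q_w = Q_r·(C_std − C_b)/(C_e − C_std) = 56.0·(3.8 − 0.0814) / (12 − 3.8) = 25.4 m³/s.
= 2194 ML/d.

2190 ML/d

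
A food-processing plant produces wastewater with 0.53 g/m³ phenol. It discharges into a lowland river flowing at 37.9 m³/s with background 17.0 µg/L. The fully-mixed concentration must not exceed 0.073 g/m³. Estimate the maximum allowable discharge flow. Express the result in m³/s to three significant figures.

17.0 µg/L = 0.017 mg/L.
Mass balance at complete mixing: C_std·(Q_w + Q_r) = Q_w·C_e + Q_r·C_b.
Rearranging, Q_w = Q_r·(C_std − C_b)/(C_e − C_std) = 37.9·(0.073 − 0.017) / (0.53 − 0.073) = 4.644 m³/s.

4.64 m³/s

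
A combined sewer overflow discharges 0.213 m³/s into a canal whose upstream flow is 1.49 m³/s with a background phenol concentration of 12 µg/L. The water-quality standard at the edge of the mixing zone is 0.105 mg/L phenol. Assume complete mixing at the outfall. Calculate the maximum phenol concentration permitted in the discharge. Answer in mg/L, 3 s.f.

0.756 mg/L

12 µg/L = 0.012 mg/L.
Mass balance: 0.105·1.703 = 0.213·Cₑ + 1.49·0.012.
Cₑ = (0.1788 − 0.01788) / 0.213 = 0.7556 mg/L.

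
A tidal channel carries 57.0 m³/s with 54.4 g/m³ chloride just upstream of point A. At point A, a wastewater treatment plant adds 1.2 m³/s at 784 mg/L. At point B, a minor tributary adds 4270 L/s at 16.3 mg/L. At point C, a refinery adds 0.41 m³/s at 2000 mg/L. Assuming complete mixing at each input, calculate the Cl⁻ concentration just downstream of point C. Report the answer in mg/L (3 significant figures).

After input A: C = (57·54.4 + 1.2·784) / 58.2 = 69.44 mg/L.
4270 L/s = 4.27 m³/s.
After input B: C = (58.2·69.44 + 4.27·16.3) / 62.47 = 65.81 mg/L.
After input C: C = (62.47·65.81 + 0.41·2000) / 62.88 = 78.42 mg/L.

78.4 mg/L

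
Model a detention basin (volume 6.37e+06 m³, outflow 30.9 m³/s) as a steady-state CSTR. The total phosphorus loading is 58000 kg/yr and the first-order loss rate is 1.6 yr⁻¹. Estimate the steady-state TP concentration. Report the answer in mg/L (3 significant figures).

0.0589 mg/L

Outflow Q = 30.9 m³/s × 3.156e+07 s/yr = 9.751e+08 m³/yr.
Steady-state CSTR mass balance: W = Q·C + k·V·C, so C = W/(Q + kV).
Q + kV = 9.751e+08 + 1.6·6.37e+06 = 9.853e+08 m³/yr.
C = 58000/9.853e+08 = 5.886e-05 kg/m³ = 0.05886 mg/L.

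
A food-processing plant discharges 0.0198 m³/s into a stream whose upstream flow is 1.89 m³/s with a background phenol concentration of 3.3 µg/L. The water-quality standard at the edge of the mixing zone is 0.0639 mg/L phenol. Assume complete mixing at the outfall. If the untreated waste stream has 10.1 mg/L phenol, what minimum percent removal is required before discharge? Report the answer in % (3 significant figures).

3.3 µg/L = 0.0033 mg/L.
Mass balance: 0.0639·1.91 = 0.0198·Cₑ + 1.89·0.0033.
Cₑ = (0.122 − 0.006237) / 0.0198 = 5.848 mg/L.
Required removal = 1 − 5.848/10.1 = 42.09 %.

42.1 %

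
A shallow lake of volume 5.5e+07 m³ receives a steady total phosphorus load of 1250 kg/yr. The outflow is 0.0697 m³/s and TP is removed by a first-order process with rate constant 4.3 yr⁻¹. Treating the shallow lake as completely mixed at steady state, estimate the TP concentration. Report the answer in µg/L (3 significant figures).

5.24 µg/L

Outflow Q = 0.0697 m³/s × 3.156e+07 s/yr = 2.2e+06 m³/yr.
Steady-state CSTR mass balance: W = Q·C + k·V·C, so C = W/(Q + kV).
Q + kV = 2.2e+06 + 4.3·5.5e+07 = 2.387e+08 m³/yr.
C = 1250/2.387e+08 = 5.237e-06 kg/m³ = 0.005237 mg/L = 5.237 µg/L.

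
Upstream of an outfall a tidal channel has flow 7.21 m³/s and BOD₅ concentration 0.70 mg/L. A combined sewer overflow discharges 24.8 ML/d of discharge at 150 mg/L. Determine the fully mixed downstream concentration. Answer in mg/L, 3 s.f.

6.42 mg/L

24.8 ML/d = 0.287 m³/s.
Flow-weighted mixing gives C = (0.287·150 + 7.21·0.7) / (0.287 + 7.21) = 48.1/7.497 = 6.416 mg/L.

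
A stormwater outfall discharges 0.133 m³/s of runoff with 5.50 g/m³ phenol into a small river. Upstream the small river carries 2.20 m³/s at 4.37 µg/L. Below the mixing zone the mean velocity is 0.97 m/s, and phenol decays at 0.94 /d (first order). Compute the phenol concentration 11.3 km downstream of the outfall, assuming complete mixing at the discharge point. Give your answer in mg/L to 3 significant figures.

4.37 µg/L = 0.00437 mg/L.
After complete mixing, C₀ = (0.133·5.5 + 2.2·0.00437) / 2.333 = 0.3177 mg/L.
Travel time t = 1.13e+04 m / 0.97 m/s = 1.165e+04 s = 0.1348 d.
C = 0.3177·exp(−0.94·0.1348) = 0.3177·0.881 = 0.2799 mg/L.

0.280 mg/L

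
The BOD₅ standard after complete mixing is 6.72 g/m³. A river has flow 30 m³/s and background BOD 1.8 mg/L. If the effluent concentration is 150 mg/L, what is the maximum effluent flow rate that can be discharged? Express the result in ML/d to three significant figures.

89.0 ML/d

Mass balance at complete mixing: C_std·(Q_w + Q_r) = Q_w·C_e + Q_r·C_b.
Rearranging, Q_w = Q_r·(C_std − C_b)/(C_e − C_std) = 30·(6.72 − 1.8) / (150 − 6.72) = 1.03 m³/s.
= 89.01 ML/d.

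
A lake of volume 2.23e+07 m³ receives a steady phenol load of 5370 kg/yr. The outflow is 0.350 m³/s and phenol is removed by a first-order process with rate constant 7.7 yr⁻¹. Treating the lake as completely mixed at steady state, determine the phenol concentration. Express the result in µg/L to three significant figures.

Outflow Q = 0.350 m³/s × 3.156e+07 s/yr = 1.105e+07 m³/yr.
Steady-state CSTR mass balance: W = Q·C + k·V·C, so C = W/(Q + kV).
Q + kV = 1.105e+07 + 7.7·2.23e+07 = 1.828e+08 m³/yr.
C = 5370/1.828e+08 = 2.938e-05 kg/m³ = 0.02938 mg/L = 29.38 µg/L.

29.4 µg/L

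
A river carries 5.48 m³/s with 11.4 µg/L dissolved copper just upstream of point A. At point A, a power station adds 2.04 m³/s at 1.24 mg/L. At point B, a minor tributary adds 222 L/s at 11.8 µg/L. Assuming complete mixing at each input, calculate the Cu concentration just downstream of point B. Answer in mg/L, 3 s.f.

0.335 mg/L

11.4 µg/L = 0.0114 mg/L.
After input A: C = (5.48·0.0114 + 2.04·1.24) / 7.52 = 0.3447 mg/L.
222 L/s = 0.222 m³/s.
11.8 µg/L = 0.0118 mg/L.
After input B: C = (7.52·0.3447 + 0.222·0.0118) / 7.742 = 0.3351 mg/L.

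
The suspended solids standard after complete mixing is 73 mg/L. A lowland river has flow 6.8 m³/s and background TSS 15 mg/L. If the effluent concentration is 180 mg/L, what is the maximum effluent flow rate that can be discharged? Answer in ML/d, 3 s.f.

318 ML/d

Mass balance at complete mixing: C_std·(Q_w + Q_r) = Q_w·C_e + Q_r·C_b.
Rearranging, Q_w = Q_r·(C_std − C_b)/(C_e − C_std) = 6.8·(73 − 15) / (180 − 73) = 3.686 m³/s.
= 318.5 ML/d.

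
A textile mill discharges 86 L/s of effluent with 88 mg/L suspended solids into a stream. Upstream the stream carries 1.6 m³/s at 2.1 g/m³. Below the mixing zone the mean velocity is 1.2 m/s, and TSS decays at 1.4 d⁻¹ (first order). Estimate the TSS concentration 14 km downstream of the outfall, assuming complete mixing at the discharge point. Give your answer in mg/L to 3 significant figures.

86 L/s = 0.086 m³/s.
After complete mixing, C₀ = (0.086·88 + 1.6·2.1) / 1.686 = 6.482 mg/L.
Travel time t = 1.4e+04 m / 1.2 m/s = 1.167e+04 s = 0.135 d.
C = 6.482·exp(−1.4·0.135) = 6.482·0.8278 = 5.365 mg/L.

5.37 mg/L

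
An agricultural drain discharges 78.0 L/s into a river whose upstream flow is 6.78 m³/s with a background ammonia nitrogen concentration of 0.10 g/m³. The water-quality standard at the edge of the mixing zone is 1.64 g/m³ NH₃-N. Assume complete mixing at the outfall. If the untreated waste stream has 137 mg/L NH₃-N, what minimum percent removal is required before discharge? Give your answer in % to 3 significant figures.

1.09 %

78.0 L/s = 0.078 m³/s.
Mass balance: 1.64·6.858 = 0.078·Cₑ + 6.78·0.1.
Cₑ = (11.25 − 0.678) / 0.078 = 135.5 mg/L.
Required removal = 1 − 135.5/137 = 1.094 %.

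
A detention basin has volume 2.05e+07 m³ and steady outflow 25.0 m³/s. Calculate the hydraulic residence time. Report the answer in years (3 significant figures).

Q = 25.0 m³/s × 3.156e+07 s/yr = 7.889e+08 m³/yr.
Hydraulic residence time τ = V/Q = 2.05e+07/7.889e+08 = 0.02598 yr.

0.0260 yr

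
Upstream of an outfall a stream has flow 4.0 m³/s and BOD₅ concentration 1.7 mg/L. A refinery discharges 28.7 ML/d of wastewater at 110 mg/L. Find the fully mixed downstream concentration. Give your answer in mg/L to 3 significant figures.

10.0 mg/L

28.7 ML/d = 0.3322 m³/s.
Conservation of mass across the mixing zone: C = (0.3322·110 + 4·1.7) / (0.3322 + 4) = 43.34/4.332 = 10 mg/L.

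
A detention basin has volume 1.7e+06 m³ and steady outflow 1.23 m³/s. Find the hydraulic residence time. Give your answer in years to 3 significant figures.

0.0438 yr

Q = 1.23 m³/s × 3.156e+07 s/yr = 3.882e+07 m³/yr.
Hydraulic residence time τ = V/Q = 1.7e+06/3.882e+07 = 0.0438 yr.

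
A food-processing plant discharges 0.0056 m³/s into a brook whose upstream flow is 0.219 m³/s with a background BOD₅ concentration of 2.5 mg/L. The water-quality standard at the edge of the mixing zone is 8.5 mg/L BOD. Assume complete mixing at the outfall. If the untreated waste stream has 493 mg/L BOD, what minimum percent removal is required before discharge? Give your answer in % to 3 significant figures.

50.7 %

Mass balance: 8.5·0.2246 = 0.0056·Cₑ + 0.219·2.5.
Cₑ = (1.909 − 0.5475) / 0.0056 = 243.1 mg/L.
Required removal = 1 − 243.1/493 = 50.68 %.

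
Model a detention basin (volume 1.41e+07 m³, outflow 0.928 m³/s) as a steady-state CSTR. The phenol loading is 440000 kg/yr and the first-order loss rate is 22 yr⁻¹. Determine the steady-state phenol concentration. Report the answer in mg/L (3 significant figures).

Outflow Q = 0.928 m³/s × 3.156e+07 s/yr = 2.929e+07 m³/yr.
Steady-state CSTR mass balance: W = Q·C + k·V·C, so C = W/(Q + kV).
Q + kV = 2.929e+07 + 22·1.41e+07 = 3.395e+08 m³/yr.
C = 440000/3.395e+08 = 0.001296 kg/m³ = 1.296 mg/L.

1.30 mg/L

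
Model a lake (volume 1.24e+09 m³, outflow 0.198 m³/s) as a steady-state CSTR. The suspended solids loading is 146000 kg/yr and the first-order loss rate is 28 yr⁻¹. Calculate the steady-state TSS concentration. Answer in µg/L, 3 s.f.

Outflow Q = 0.198 m³/s × 3.156e+07 s/yr = 6.248e+06 m³/yr.
Steady-state CSTR mass balance: W = Q·C + k·V·C, so C = W/(Q + kV).
Q + kV = 6.248e+06 + 28·1.24e+09 = 3.473e+10 m³/yr.
C = 146000/3.473e+10 = 4.204e-06 kg/m³ = 0.004204 mg/L = 4.204 µg/L.

4.20 µg/L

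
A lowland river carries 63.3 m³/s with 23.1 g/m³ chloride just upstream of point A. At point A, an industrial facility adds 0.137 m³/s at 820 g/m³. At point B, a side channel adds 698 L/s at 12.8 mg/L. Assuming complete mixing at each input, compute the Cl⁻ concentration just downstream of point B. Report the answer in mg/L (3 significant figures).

24.7 mg/L

After input A: C = (63.3·23.1 + 0.137·820) / 63.44 = 24.82 mg/L.
698 L/s = 0.698 m³/s.
After input B: C = (63.44·24.82 + 0.698·12.8) / 64.13 = 24.69 mg/L.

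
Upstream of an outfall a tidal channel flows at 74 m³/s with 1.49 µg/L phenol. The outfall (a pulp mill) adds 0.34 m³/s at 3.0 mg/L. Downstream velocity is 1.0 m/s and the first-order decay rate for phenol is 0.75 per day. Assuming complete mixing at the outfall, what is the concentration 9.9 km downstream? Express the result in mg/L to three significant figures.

0.0140 mg/L

1.49 µg/L = 0.00149 mg/L.
After complete mixing, C₀ = (0.34·3 + 74·0.00149) / 74.34 = 0.0152 mg/L.
Travel time t = 9900 m / 1.0 m/s = 9900 s = 0.1146 d.
C = 0.0152·exp(−0.75·0.1146) = 0.0152·0.9177 = 0.01395 mg/L.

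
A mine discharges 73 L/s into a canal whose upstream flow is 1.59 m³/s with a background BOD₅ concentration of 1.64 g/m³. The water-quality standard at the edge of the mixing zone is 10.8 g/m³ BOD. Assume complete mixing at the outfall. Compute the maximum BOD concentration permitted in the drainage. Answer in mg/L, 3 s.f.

210 mg/L

73 L/s = 0.073 m³/s.
Mass balance: 10.8·1.663 = 0.073·Cₑ + 1.59·1.64.
Cₑ = (17.96 − 2.608) / 0.073 = 210.3 mg/L.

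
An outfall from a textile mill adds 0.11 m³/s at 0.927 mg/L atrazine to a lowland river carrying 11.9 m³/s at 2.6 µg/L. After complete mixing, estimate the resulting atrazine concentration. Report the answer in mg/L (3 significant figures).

0.0111 mg/L

2.6 µg/L = 0.0026 mg/L.
Flow-weighted mixing gives C = (0.11·0.927 + 11.9·0.0026) / (0.11 + 11.9) = 0.1329/12.01 = 0.01107 mg/L.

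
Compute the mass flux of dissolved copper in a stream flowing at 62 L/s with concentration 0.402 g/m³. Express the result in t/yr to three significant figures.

0.787 t/yr

62 L/s = 0.062 m³/s.
Mass flux = Q·C = 0.062 m³/s × 0.402 g/m³ = 0.02492 g/s.
= 0.02492 g/s × 31.56 = 0.7865 t/yr.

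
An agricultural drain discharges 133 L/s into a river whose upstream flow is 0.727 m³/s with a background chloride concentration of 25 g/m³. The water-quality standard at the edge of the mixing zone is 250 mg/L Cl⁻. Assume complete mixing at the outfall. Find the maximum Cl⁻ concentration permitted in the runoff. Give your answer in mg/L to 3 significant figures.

1480 mg/L

133 L/s = 0.133 m³/s.
Mass balance: 250·0.86 = 0.133·Cₑ + 0.727·25.
Cₑ = (215 − 18.18) / 0.133 = 1480 mg/L.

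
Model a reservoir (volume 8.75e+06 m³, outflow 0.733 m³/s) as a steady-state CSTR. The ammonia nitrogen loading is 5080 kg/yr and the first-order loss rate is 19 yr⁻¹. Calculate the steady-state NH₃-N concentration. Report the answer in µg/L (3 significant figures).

Outflow Q = 0.733 m³/s × 3.156e+07 s/yr = 2.313e+07 m³/yr.
Steady-state CSTR mass balance: W = Q·C + k·V·C, so C = W/(Q + kV).
Q + kV = 2.313e+07 + 19·8.75e+06 = 1.894e+08 m³/yr.
C = 5080/1.894e+08 = 2.682e-05 kg/m³ = 0.02682 mg/L = 26.82 µg/L.

26.8 µg/L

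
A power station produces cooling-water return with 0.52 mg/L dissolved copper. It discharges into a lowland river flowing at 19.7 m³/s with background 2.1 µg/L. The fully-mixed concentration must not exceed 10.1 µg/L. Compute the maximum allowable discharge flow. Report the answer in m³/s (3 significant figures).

2.1 µg/L = 0.0021 mg/L.
10.1 µg/L = 0.0101 mg/L.
Mass balance at complete mixing: C_std·(Q_w + Q_r) = Q_w·C_e + Q_r·C_b.
Rearranging, Q_w = Q_r·(C_std − C_b)/(C_e − C_std) = 19.7·(0.0101 − 0.0021) / (0.52 − 0.0101) = 0.3091 m³/s.

0.309 m³/s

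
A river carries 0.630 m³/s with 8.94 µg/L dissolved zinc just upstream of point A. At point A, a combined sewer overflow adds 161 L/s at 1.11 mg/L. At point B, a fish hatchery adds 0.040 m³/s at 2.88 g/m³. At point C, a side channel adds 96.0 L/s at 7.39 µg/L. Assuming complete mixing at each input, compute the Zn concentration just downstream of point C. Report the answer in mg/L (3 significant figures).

0.324 mg/L

8.94 µg/L = 0.00894 mg/L.
161 L/s = 0.161 m³/s.
After input A: C = (0.63·0.00894 + 0.161·1.11) / 0.791 = 0.233 mg/L.
After input B: C = (0.791·0.233 + 0.04·2.88) / 0.831 = 0.3605 mg/L.
96.0 L/s = 0.096 m³/s.
7.39 µg/L = 0.00739 mg/L.
After input C: C = (0.831·0.3605 + 0.096·0.00739) / 0.927 = 0.3239 mg/L.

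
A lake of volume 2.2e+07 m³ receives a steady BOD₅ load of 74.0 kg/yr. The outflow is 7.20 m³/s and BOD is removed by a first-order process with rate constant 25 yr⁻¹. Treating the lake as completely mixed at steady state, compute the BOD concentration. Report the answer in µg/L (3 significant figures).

Outflow Q = 7.20 m³/s × 3.156e+07 s/yr = 2.272e+08 m³/yr.
Steady-state CSTR mass balance: W = Q·C + k·V·C, so C = W/(Q + kV).
Q + kV = 2.272e+08 + 25·2.2e+07 = 7.772e+08 m³/yr.
C = 74.0/7.772e+08 = 9.521e-08 kg/m³ = 9.521e-05 mg/L = 0.09521 µg/L.

0.0952 µg/L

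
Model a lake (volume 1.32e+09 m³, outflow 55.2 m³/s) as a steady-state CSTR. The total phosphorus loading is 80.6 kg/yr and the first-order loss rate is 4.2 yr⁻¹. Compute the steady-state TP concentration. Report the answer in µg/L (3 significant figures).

Outflow Q = 55.2 m³/s × 3.156e+07 s/yr = 1.742e+09 m³/yr.
Steady-state CSTR mass balance: W = Q·C + k·V·C, so C = W/(Q + kV).
Q + kV = 1.742e+09 + 4.2·1.32e+09 = 7.286e+09 m³/yr.
C = 80.6/7.286e+09 = 1.106e-08 kg/m³ = 1.106e-05 mg/L = 0.01106 µg/L.

0.0111 µg/L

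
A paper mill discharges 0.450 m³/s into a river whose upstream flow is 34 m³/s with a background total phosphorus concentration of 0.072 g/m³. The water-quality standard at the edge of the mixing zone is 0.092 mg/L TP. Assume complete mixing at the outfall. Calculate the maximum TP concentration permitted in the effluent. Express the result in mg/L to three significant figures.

1.60 mg/L

Mass balance: 0.092·34.45 = 0.45·Cₑ + 34·0.072.
Cₑ = (3.169 − 2.448) / 0.45 = 1.603 mg/L.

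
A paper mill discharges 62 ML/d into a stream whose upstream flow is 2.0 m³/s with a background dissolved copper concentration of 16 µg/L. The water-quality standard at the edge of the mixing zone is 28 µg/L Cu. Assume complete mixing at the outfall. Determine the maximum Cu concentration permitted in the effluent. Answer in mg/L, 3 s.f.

0.0614 mg/L

62 ML/d = 0.7176 m³/s.
16 µg/L = 0.016 mg/L.
28 µg/L = 0.028 mg/L.
Mass balance: 0.028·2.718 = 0.7176·Cₑ + 2·0.016.
Cₑ = (0.07609 − 0.032) / 0.7176 = 0.06145 mg/L.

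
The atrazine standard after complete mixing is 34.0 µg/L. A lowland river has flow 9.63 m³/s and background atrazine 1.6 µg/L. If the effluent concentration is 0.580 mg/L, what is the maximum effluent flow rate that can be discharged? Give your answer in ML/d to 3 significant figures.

49.4 ML/d

1.6 µg/L = 0.0016 mg/L.
34.0 µg/L = 0.034 mg/L.
Mass balance at complete mixing: C_std·(Q_w + Q_r) = Q_w·C_e + Q_r·C_b.
Rearranging, Q_w = Q_r·(C_std − C_b)/(C_e − C_std) = 9.63·(0.034 − 0.0016) / (0.58 − 0.034) = 0.5715 m³/s.
= 49.37 ML/d.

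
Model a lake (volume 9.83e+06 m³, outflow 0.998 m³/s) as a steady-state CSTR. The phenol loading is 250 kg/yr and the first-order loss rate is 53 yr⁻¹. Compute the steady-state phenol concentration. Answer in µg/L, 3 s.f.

Outflow Q = 0.998 m³/s × 3.156e+07 s/yr = 3.149e+07 m³/yr.
Steady-state CSTR mass balance: W = Q·C + k·V·C, so C = W/(Q + kV).
Q + kV = 3.149e+07 + 53·9.83e+06 = 5.525e+08 m³/yr.
C = 250/5.525e+08 = 4.525e-07 kg/m³ = 0.0004525 mg/L = 0.4525 µg/L.

0.453 µg/L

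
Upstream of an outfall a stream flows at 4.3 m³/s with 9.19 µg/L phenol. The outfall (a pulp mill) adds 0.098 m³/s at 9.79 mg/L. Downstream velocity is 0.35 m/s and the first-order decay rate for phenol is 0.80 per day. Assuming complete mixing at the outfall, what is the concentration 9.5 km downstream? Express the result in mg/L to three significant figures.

9.19 µg/L = 0.00919 mg/L.
After complete mixing, C₀ = (0.098·9.79 + 4.3·0.00919) / 4.398 = 0.2271 mg/L.
Travel time t = 9500 m / 0.35 m/s = 2.714e+04 s = 0.3142 d.
C = 0.2271·exp(−0.80·0.3142) = 0.2271·0.7778 = 0.1767 mg/L.

0.177 mg/L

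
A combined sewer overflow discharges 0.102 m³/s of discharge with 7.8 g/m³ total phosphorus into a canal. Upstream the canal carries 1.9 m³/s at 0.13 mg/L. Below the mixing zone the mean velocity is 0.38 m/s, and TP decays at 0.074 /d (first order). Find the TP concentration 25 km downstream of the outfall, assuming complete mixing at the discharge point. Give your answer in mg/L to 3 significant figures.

After complete mixing, C₀ = (0.102·7.8 + 1.9·0.13) / 2.002 = 0.5208 mg/L.
Travel time t = 2.5e+04 m / 0.38 m/s = 6.579e+04 s = 0.7615 d.
C = 0.5208·exp(−0.074·0.7615) = 0.5208·0.9452 = 0.4922 mg/L.

0.492 mg/L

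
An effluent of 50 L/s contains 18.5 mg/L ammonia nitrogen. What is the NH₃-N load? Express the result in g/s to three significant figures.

0.925 g/s

50 L/s = 0.05 m³/s.
Mass flux = Q·C = 0.05 m³/s × 18.5 g/m³ = 0.925 g/s.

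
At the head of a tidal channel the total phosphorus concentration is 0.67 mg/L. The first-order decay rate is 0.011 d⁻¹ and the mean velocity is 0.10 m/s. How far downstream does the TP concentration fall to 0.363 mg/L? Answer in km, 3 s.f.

481 km

From C = C₀·e^(−kt), t = ln(C₀/C)/k = ln(0.67/0.363)/0.011 = 0.6129/0.011 = 55.72 d.
Distance = v·t = 0.10 m/s × 4.814e+06 s = 4.814e+05 m = 481.4 km.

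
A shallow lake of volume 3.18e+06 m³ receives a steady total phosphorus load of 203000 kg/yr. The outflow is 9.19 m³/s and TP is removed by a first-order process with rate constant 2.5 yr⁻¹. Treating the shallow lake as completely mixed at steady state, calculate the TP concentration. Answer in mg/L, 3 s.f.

Outflow Q = 9.19 m³/s × 3.156e+07 s/yr = 2.9e+08 m³/yr.
Steady-state CSTR mass balance: W = Q·C + k·V·C, so C = W/(Q + kV).
Q + kV = 2.9e+08 + 2.5·3.18e+06 = 2.98e+08 m³/yr.
C = 203000/2.98e+08 = 0.0006813 kg/m³ = 0.6813 mg/L.

0.681 mg/L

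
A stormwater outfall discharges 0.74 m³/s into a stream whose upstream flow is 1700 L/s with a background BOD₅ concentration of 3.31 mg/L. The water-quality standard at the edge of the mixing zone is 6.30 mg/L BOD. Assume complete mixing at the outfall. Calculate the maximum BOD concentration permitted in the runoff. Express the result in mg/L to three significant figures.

1700 L/s = 1.7 m³/s.
Mass balance: 6.3·2.44 = 0.74·Cₑ + 1.7·3.31.
Cₑ = (15.37 − 5.627) / 0.74 = 13.17 mg/L.

13.2 mg/L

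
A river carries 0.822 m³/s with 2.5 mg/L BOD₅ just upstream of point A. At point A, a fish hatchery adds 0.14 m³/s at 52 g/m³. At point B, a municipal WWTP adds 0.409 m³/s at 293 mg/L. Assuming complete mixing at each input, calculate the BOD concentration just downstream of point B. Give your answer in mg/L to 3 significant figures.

94.2 mg/L

After input A: C = (0.822·2.5 + 0.14·52) / 0.962 = 9.704 mg/L.
After input B: C = (0.962·9.704 + 0.409·293) / 1.371 = 94.22 mg/L.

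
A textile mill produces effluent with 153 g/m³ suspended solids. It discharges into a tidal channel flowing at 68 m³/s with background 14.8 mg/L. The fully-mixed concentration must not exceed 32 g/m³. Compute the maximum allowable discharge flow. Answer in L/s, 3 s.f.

9670 L/s

Mass balance at complete mixing: C_std·(Q_w + Q_r) = Q_w·C_e + Q_r·C_b.
Rearranging, Q_w = Q_r·(C_std − C_b)/(C_e − C_std) = 68·(32 − 14.8) / (153 − 32) = 9.666 m³/s.
= 9666 L/s.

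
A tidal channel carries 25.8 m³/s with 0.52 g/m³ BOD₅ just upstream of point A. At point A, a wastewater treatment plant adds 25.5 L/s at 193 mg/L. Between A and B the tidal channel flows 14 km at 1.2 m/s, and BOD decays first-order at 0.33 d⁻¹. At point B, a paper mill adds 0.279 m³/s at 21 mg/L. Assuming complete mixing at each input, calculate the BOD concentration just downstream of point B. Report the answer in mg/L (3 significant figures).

25.5 L/s = 0.0255 m³/s.
After input A: C = (25.8·0.52 + 0.0255·193) / 25.83 = 0.7101 mg/L.
Over the 14 km reach to input B (t = 1.167e+04 s = 0.135 d), decay gives C = 0.7101·exp(−0.33·0.135) = 0.6791 mg/L.
After input B: C = (25.83·0.6791 + 0.279·21) / 26.1 = 0.8963 mg/L.

0.896 mg/L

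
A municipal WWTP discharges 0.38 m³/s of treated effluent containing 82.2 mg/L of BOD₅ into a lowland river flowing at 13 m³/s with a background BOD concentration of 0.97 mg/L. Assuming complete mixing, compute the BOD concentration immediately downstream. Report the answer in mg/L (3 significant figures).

3.28 mg/L

Conservation of mass across the mixing zone: C = (0.38·82.2 + 13·0.97) / (0.38 + 13) = 43.85/13.38 = 3.277 mg/L.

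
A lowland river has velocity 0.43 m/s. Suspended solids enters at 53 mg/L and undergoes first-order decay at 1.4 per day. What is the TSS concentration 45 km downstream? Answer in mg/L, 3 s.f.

Travel time t = 45 km / 0.43 m/s = 4.5e+04/0.43 = 1.047e+05 s = 1.211 d.
First-order decay: C = 53·exp(−1.4·1.211) = 53·0.1835 = 9.724 mg/L.

9.72 mg/L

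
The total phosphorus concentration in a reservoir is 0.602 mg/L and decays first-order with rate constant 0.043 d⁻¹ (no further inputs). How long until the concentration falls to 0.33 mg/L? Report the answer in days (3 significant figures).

t = ln(C₀/C)/k = ln(0.602/0.33)/0.043 = 0.6012/0.043 = 13.98 d.

14.0 d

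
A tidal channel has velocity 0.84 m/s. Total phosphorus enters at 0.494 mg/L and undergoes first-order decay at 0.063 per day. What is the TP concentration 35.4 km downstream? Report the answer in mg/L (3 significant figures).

0.479 mg/L

Travel time t = 35.4 km / 0.84 m/s = 3.54e+04/0.84 = 4.214e+04 s = 0.4878 d.
First-order decay: C = 0.494·exp(−0.063·0.4878) = 0.494·0.9697 = 0.4791 mg/L.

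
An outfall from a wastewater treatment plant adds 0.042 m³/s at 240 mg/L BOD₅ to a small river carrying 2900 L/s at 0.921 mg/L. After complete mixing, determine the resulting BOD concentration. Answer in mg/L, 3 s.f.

4.33 mg/L

2900 L/s = 2.9 m³/s.
Flow-weighted mixing gives C = (0.042·240 + 2.9·0.921) / (0.042 + 2.9) = 12.75/2.942 = 4.334 mg/L.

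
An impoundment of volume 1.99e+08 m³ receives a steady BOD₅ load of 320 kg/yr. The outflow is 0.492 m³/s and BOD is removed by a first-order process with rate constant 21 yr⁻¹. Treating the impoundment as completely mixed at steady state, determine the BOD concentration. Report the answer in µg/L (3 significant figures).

Outflow Q = 0.492 m³/s × 3.156e+07 s/yr = 1.553e+07 m³/yr.
Steady-state CSTR mass balance: W = Q·C + k·V·C, so C = W/(Q + kV).
Q + kV = 1.553e+07 + 21·1.99e+08 = 4.195e+09 m³/yr.
C = 320/4.195e+09 = 7.629e-08 kg/m³ = 7.629e-05 mg/L = 0.07629 µg/L.

0.0763 µg/L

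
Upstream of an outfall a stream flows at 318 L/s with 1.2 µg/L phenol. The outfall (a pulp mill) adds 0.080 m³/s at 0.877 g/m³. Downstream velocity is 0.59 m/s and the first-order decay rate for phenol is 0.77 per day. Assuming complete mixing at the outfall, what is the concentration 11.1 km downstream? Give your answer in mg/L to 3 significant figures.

0.150 mg/L

318 L/s = 0.318 m³/s.
1.2 µg/L = 0.0012 mg/L.
After complete mixing, C₀ = (0.08·0.877 + 0.318·0.0012) / 0.398 = 0.1772 mg/L.
Travel time t = 1.11e+04 m / 0.59 m/s = 1.881e+04 s = 0.2177 d.
C = 0.1772·exp(−0.77·0.2177) = 0.1772·0.8456 = 0.1499 mg/L.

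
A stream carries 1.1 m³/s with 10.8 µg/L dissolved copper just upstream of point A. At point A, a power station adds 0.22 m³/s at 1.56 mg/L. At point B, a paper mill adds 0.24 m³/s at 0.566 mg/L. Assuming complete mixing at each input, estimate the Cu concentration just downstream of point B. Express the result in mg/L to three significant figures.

10.8 µg/L = 0.0108 mg/L.
After input A: C = (1.1·0.0108 + 0.22·1.56) / 1.32 = 0.269 mg/L.
After input B: C = (1.32·0.269 + 0.24·0.566) / 1.56 = 0.3147 mg/L.

0.315 mg/L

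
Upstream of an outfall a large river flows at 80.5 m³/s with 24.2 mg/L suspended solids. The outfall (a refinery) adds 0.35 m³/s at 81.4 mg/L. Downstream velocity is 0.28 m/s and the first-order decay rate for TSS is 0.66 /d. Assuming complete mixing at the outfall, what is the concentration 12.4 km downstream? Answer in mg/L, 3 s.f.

After complete mixing, C₀ = (0.35·81.4 + 80.5·24.2) / 80.85 = 24.45 mg/L.
Travel time t = 1.24e+04 m / 0.28 m/s = 4.429e+04 s = 0.5126 d.
C = 24.45·exp(−0.66·0.5126) = 24.45·0.713 = 17.43 mg/L.

17.4 mg/L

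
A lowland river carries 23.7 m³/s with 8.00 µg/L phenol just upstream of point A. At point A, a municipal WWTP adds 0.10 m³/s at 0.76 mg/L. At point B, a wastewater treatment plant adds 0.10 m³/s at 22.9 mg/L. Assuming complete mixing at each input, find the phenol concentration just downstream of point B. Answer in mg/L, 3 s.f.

8.00 µg/L = 0.008 mg/L.
After input A: C = (23.7·0.008 + 0.1·0.76) / 23.8 = 0.01116 mg/L.
After input B: C = (23.8·0.01116 + 0.1·22.9) / 23.9 = 0.1069 mg/L.

0.107 mg/L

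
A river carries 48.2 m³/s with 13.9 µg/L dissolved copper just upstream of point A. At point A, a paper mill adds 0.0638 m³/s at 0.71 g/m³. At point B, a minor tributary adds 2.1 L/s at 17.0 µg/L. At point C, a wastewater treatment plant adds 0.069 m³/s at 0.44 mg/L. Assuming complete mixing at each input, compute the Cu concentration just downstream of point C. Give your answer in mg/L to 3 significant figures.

13.9 µg/L = 0.0139 mg/L.
After input A: C = (48.2·0.0139 + 0.0638·0.71) / 48.26 = 0.01482 mg/L.
2.1 L/s = 0.0021 m³/s.
17.0 µg/L = 0.017 mg/L.
After input B: C = (48.26·0.01482 + 0.0021·0.017) / 48.27 = 0.01482 mg/L.
After input C: C = (48.27·0.01482 + 0.069·0.44) / 48.33 = 0.01543 mg/L.

0.0154 mg/L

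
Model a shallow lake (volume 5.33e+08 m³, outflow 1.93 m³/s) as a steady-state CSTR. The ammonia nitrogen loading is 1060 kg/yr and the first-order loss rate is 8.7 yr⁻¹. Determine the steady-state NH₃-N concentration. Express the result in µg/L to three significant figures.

0.226 µg/L

Outflow Q = 1.93 m³/s × 3.156e+07 s/yr = 6.091e+07 m³/yr.
Steady-state CSTR mass balance: W = Q·C + k·V·C, so C = W/(Q + kV).
Q + kV = 6.091e+07 + 8.7·5.33e+08 = 4.698e+09 m³/yr.
C = 1060/4.698e+09 = 2.256e-07 kg/m³ = 0.0002256 mg/L = 0.2256 µg/L.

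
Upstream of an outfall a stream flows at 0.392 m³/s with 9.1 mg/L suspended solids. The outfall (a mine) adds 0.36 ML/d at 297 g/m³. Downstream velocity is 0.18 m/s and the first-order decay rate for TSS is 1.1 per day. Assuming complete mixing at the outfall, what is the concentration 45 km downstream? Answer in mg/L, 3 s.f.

0.36 ML/d = 0.004167 m³/s.
After complete mixing, C₀ = (0.004167·297 + 0.392·9.1) / 0.3962 = 12.13 mg/L.
Travel time t = 4.5e+04 m / 0.18 m/s = 2.5e+05 s = 2.894 d.
C = 12.13·exp(−1.1·2.894) = 12.13·0.04147 = 0.5029 mg/L.

0.503 mg/L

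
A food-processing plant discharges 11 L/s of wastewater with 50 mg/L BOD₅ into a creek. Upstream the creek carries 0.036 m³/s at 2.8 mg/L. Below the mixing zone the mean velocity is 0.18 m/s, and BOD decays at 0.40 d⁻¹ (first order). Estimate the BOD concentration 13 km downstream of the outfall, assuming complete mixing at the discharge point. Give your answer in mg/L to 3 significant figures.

9.91 mg/L

11 L/s = 0.011 m³/s.
After complete mixing, C₀ = (0.011·50 + 0.036·2.8) / 0.047 = 13.85 mg/L.
Travel time t = 1.3e+04 m / 0.18 m/s = 7.222e+04 s = 0.8359 d.
C = 13.85·exp(−0.40·0.8359) = 13.85·0.7158 = 9.911 mg/L.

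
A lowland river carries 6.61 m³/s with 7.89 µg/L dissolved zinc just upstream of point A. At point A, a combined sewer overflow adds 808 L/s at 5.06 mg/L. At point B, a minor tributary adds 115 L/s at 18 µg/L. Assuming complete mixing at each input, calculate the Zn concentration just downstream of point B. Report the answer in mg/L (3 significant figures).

7.89 µg/L = 0.00789 mg/L.
808 L/s = 0.808 m³/s.
After input A: C = (6.61·0.00789 + 0.808·5.06) / 7.418 = 0.5582 mg/L.
115 L/s = 0.115 m³/s.
18 µg/L = 0.018 mg/L.
After input B: C = (7.418·0.5582 + 0.115·0.018) / 7.533 = 0.5499 mg/L.

0.550 mg/L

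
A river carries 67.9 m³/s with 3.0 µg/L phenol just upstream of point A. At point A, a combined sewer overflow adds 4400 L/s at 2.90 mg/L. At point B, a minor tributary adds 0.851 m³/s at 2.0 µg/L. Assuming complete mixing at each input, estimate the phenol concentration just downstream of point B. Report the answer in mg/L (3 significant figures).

3.0 µg/L = 0.003 mg/L.
4400 L/s = 4.4 m³/s.
After input A: C = (67.9·0.003 + 4.4·2.9) / 72.3 = 0.1793 mg/L.
2.0 µg/L = 0.002 mg/L.
After input B: C = (72.3·0.1793 + 0.851·0.002) / 73.15 = 0.1772 mg/L.

0.177 mg/L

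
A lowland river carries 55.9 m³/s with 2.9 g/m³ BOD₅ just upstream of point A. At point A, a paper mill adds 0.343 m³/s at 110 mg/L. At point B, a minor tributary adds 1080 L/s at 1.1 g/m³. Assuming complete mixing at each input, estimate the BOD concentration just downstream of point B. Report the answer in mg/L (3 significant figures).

3.51 mg/L

After input A: C = (55.9·2.9 + 0.343·110) / 56.24 = 3.553 mg/L.
1080 L/s = 1.08 m³/s.
After input B: C = (56.24·3.553 + 1.08·1.1) / 57.32 = 3.507 mg/L.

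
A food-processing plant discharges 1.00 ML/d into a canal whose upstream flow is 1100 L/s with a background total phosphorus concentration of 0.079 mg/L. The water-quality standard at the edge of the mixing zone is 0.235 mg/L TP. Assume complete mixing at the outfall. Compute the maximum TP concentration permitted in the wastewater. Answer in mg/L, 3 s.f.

15.1 mg/L

1.00 ML/d = 0.01157 m³/s.
1100 L/s = 1.1 m³/s.
Mass balance: 0.235·1.112 = 0.01157·Cₑ + 1.1·0.079.
Cₑ = (0.2612 − 0.0869) / 0.01157 = 15.06 mg/L.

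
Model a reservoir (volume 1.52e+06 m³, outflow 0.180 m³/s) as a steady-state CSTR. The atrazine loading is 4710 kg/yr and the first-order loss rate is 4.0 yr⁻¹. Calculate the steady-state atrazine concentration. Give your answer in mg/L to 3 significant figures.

Outflow Q = 0.180 m³/s × 3.156e+07 s/yr = 5.68e+06 m³/yr.
Steady-state CSTR mass balance: W = Q·C + k·V·C, so C = W/(Q + kV).
Q + kV = 5.68e+06 + 4.0·1.52e+06 = 1.176e+07 m³/yr.
C = 4710/1.176e+07 = 0.0004005 kg/m³ = 0.4005 mg/L.

0.400 mg/L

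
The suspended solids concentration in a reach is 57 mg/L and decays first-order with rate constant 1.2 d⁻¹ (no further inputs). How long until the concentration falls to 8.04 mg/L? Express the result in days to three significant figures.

t = ln(C₀/C)/k = ln(57/8.04)/1.2 = 1.959/1.2 = 1.632 d.

1.63 d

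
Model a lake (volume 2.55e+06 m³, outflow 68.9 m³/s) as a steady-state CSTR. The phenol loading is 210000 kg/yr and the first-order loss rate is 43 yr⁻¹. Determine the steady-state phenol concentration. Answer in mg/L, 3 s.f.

0.0919 mg/L

Outflow Q = 68.9 m³/s × 3.156e+07 s/yr = 2.174e+09 m³/yr.
Steady-state CSTR mass balance: W = Q·C + k·V·C, so C = W/(Q + kV).
Q + kV = 2.174e+09 + 43·2.55e+06 = 2.284e+09 m³/yr.
C = 210000/2.284e+09 = 9.195e-05 kg/m³ = 0.09195 mg/L.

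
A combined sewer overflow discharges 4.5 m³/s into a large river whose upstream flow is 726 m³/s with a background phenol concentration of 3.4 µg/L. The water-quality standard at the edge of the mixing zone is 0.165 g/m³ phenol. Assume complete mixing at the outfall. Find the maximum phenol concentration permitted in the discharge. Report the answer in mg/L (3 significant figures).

26.2 mg/L

3.4 µg/L = 0.0034 mg/L.
Mass balance: 0.165·730.5 = 4.5·Cₑ + 726·0.0034.
Cₑ = (120.5 − 2.468) / 4.5 = 26.24 mg/L.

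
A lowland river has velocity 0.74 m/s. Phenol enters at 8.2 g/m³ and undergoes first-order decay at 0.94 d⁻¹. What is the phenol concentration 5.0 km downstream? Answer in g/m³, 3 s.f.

7.62 g/m³

Travel time t = 5.0 km / 0.74 m/s = 5000/0.74 = 6757 s = 0.0782 d.
First-order decay: C = 8.2·exp(−0.94·0.0782) = 8.2·0.9291 = 7.619 g/m³.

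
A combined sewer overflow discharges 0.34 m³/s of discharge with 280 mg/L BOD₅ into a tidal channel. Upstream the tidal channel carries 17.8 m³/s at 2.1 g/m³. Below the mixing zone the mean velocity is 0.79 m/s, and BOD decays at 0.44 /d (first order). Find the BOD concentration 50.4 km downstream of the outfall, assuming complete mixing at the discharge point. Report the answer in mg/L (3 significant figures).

5.28 mg/L

After complete mixing, C₀ = (0.34·280 + 17.8·2.1) / 18.14 = 7.309 mg/L.
Travel time t = 5.04e+04 m / 0.79 m/s = 6.38e+04 s = 0.7384 d.
C = 7.309·exp(−0.44·0.7384) = 7.309·0.7226 = 5.281 mg/L.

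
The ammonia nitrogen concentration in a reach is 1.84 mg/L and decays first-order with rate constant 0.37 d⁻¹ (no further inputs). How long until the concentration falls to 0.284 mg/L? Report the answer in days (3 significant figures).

t = ln(C₀/C)/k = ln(1.84/0.284)/0.37 = 1.869/0.37 = 5.05 d.

5.05 d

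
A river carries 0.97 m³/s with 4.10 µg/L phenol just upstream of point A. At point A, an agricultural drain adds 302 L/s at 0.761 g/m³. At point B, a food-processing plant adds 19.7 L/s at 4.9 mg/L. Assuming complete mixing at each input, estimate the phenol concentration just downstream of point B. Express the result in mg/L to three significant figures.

0.256 mg/L

4.10 µg/L = 0.0041 mg/L.
302 L/s = 0.302 m³/s.
After input A: C = (0.97·0.0041 + 0.302·0.761) / 1.272 = 0.1838 mg/L.
19.7 L/s = 0.0197 m³/s.
After input B: C = (1.272·0.1838 + 0.0197·4.9) / 1.292 = 0.2557 mg/L.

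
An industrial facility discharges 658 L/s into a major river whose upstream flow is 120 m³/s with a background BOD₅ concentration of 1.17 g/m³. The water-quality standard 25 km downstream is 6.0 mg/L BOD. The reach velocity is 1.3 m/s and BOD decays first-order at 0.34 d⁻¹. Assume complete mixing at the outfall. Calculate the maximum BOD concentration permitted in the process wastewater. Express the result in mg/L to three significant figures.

973 mg/L

658 L/s = 0.658 m³/s.
Travel time to the compliance point: t = 2.5e+04/1.3 = 1.923e+04 s = 0.2226 d; decay factor exp(−0.34·0.2226) = 0.9271.
So the concentration just after mixing may be at most 6/0.9271 = 6.472 mg/L.
Mass balance: 6.472·120.7 = 0.658·Cₑ + 120·1.17.
Cₑ = (780.9 − 140.4) / 0.658 = 973.3 mg/L.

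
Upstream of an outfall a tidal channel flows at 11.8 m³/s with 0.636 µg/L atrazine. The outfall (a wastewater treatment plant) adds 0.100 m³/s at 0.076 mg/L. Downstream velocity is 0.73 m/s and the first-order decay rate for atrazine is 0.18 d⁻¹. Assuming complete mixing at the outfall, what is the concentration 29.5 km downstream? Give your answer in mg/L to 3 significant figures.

0.00117 mg/L

0.636 µg/L = 0.000636 mg/L.
After complete mixing, C₀ = (0.1·0.076 + 11.8·0.000636) / 11.9 = 0.001269 mg/L.
Travel time t = 2.95e+04 m / 0.73 m/s = 4.041e+04 s = 0.4677 d.
C = 0.001269·exp(−0.18·0.4677) = 0.001269·0.9193 = 0.001167 mg/L.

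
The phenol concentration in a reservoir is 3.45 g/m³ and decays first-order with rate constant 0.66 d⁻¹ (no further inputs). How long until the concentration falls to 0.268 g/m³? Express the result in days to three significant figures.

t = ln(C₀/C)/k = ln(3.45/0.268)/0.66 = 2.555/0.66 = 3.871 d.

3.87 d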